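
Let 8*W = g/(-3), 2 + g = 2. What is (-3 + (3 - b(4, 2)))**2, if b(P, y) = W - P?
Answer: 16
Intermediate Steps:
g = 0 (g = -2 + 2 = 0)
W = 0 (W = (0/(-3))/8 = (0*(-1/3))/8 = (1/8)*0 = 0)
b(P, y) = -P (b(P, y) = 0 - P = -P)
(-3 + (3 - b(4, 2)))**2 = (-3 + (3 - (-1)*4))**2 = (-3 + (3 - 1*(-4)))**2 = (-3 + (3 + 4))**2 = (-3 + 7)**2 = 4**2 = 16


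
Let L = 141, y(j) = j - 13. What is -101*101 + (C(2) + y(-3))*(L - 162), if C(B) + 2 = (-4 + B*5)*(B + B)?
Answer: -10327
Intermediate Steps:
y(j) = -13 + j
C(B) = -2 + 2*B*(-4 + 5*B) (C(B) = -2 + (-4 + B*5)*(B + B) = -2 + (-4 + 5*B)*(2*B) = -2 + 2*B*(-4 + 5*B))
-101*101 + (C(2) + y(-3))*(L - 162) = -101*101 + ((-2 - 8*2 + 10*2²) + (-13 - 3))*(141 - 162) = -10201 + ((-2 - 16 + 10*4) - 16)*(-21) = -10201 + ((-2 - 16 + 40) - 16)*(-21) = -10201 + (22 - 16)*(-21) = -10201 + 6*(-21) = -10201 - 126 = -10327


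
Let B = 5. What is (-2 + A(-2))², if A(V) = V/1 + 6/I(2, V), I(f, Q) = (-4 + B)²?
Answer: 4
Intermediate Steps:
I(f, Q) = 1 (I(f, Q) = (-4 + 5)² = 1² = 1)
A(V) = 6 + V (A(V) = V/1 + 6/1 = V*1 + 6*1 = V + 6 = 6 + V)
(-2 + A(-2))² = (-2 + (6 - 2))² = (-2 + 4)² = 2² = 4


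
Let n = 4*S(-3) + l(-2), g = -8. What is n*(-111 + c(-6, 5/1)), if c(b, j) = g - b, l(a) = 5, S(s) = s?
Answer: 791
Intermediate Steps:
c(b, j) = -8 - b
n = -7 (n = 4*(-3) + 5 = -12 + 5 = -7)
n*(-111 + c(-6, 5/1)) = -7*(-111 + (-8 - 1*(-6))) = -7*(-111 + (-8 + 6)) = -7*(-111 - 2) = -7*(-113) = 791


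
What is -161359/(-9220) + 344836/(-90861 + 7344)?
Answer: 10296831683/770026740 ≈ 13.372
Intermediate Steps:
-161359/(-9220) + 344836/(-90861 + 7344) = -161359*(-1/9220) + 344836/(-83517) = 161359/9220 + 344836*(-1/83517) = 161359/9220 - 344836/83517 = 10296831683/770026740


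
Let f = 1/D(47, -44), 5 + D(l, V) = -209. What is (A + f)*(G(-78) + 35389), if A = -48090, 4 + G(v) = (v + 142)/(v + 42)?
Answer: -3277241774189/1926 ≈ -1.7016e+9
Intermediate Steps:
G(v) = -4 + (142 + v)/(42 + v) (G(v) = -4 + (v + 142)/(v + 42) = -4 + (142 + v)/(42 + v))
D(l, V) = -214 (D(l, V) = -5 - 209 = -214)
f = -1/214 (f = 1/(-214) = -1/214 ≈ -0.0046729)
(A + f)*(G(-78) + 35389) = (-48090 - 1/214)*((-26 - 3*(-78))/(42 - 78) + 35389) = -10291261*((-26 + 234)/(-36) + 35389)/214 = -10291261*(-1/36*208 + 35389)/214 = -10291261*(-52/9 + 35389)/214 = -10291261/214*318449/9 = -3277241774189/1926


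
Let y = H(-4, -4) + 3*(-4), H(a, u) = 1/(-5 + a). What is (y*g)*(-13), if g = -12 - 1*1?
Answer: -18421/9 ≈ -2046.8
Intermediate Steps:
g = -13 (g = -12 - 1 = -13)
y = -109/9 (y = 1/(-5 - 4) + 3*(-4) = 1/(-9) - 12 = -⅑ - 12 = -109/9 ≈ -12.111)
(y*g)*(-13) = -109/9*(-13)*(-13) = (1417/9)*(-13) = -18421/9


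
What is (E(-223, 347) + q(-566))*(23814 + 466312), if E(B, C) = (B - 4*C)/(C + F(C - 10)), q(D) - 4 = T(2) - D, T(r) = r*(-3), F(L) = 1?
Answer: 15901402881/58 ≈ 2.7416e+8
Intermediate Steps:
T(r) = -3*r
q(D) = -2 - D (q(D) = 4 + (-3*2 - D) = 4 + (-6 - D) = -2 - D)
E(B, C) = (B - 4*C)/(1 + C) (E(B, C) = (B - 4*C)/(C + 1) = (B - 4*C)/(1 + C))
(E(-223, 347) + q(-566))*(23814 + 466312) = ((-223 - 4*347)/(1 + 347) + (-2 - 1*(-566)))*(23814 + 466312) = ((-223 - 1388)/348 + (-2 + 566))*490126 = ((1/348)*(-1611) + 564)*490126 = (-537/116 + 564)*490126 = (64887/116)*490126 = 15901402881/58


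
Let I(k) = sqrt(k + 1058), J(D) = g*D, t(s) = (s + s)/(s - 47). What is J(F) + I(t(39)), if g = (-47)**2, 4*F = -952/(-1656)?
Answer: 262871/828 + sqrt(4193)/2 ≈ 349.85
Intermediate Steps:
F = 119/828 (F = (-952/(-1656))/4 = (-952*(-1/1656))/4 = (1/4)*(119/207) = 119/828 ≈ 0.14372)
g = 2209
t(s) = 2*s/(-47 + s) (t(s) = (2*s)/(-47 + s) = 2*s/(-47 + s))
J(D) = 2209*D
I(k) = sqrt(1058 + k)
J(F) + I(t(39)) = 2209*(119/828) + sqrt(1058 + 2*39/(-47 + 39)) = 262871/828 + sqrt(1058 + 2*39/(-8)) = 262871/828 + sqrt(1058 + 2*39*(-1/8)) = 262871/828 + sqrt(1058 - 39/4) = 262871/828 + sqrt(4193/4) = 262871/828 + sqrt(4193)/2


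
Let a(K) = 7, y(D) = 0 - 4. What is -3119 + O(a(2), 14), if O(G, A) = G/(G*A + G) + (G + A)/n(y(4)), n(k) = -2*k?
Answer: -373957/120 ≈ -3116.3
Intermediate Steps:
y(D) = -4
O(G, A) = A/8 + G/8 + G/(G + A*G) (O(G, A) = G/(G*A + G) + (G + A)/((-2*(-4))) = G/(A*G + G) + (A + G)/8 = G/(G + A*G) + (A + G)*(⅛) = G/(G + A*G) + (A/8 + G/8) = A/8 + G/8 + G/(G + A*G))
-3119 + O(a(2), 14) = -3119 + (8 + 14 + 7 + 14² + 14*7)/(8*(1 + 14)) = -3119 + (⅛)*(8 + 14 + 7 + 196 + 98)/15 = -3119 + (⅛)*(1/15)*323 = -3119 + 323/120 = -373957/120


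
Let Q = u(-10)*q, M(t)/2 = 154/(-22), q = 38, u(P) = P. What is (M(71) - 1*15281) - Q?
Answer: -14915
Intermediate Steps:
M(t) = -14 (M(t) = 2*(154/(-22)) = 2*(154*(-1/22)) = 2*(-7) = -14)
Q = -380 (Q = -10*38 = -380)
(M(71) - 1*15281) - Q = (-14 - 1*15281) - 1*(-380) = (-14 - 15281) + 380 = -15295 + 380 = -14915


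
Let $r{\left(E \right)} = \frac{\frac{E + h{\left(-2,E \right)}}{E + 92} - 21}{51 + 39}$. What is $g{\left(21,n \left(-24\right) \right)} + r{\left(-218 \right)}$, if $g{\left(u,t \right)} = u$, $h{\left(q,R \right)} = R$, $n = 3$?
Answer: $\frac{23593}{1134} \approx 20.805$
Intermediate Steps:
$r{\left(E \right)} = - \frac{7}{30} + \frac{E}{45 \left(92 + E\right)}$ ($r{\left(E \right)} = \frac{\frac{E + E}{E + 92} - 21}{51 + 39} = \frac{\frac{2 E}{92 + E} - 21}{90} = \left(\frac{2 E}{92 + E} - 21\right) \frac{1}{90} = \left(-21 + \frac{2 E}{92 + E}\right) \frac{1}{90} = - \frac{7}{30} + \frac{E}{45 \left(92 + E\right)}$)
$g{\left(21,n \left(-24\right) \right)} + r{\left(-218 \right)} = 21 + \frac{-1932 - -4142}{90 \left(92 - 218\right)} = 21 + \frac{-1932 + 4142}{90 \left(-126\right)} = 21 + \frac{1}{90} \left(- \frac{1}{126}\right) 2210 = 21 - \frac{221}{1134} = \frac{23593}{1134}$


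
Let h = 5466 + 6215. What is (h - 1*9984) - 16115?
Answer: -14418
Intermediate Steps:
h = 11681
(h - 1*9984) - 16115 = (11681 - 1*9984) - 16115 = (11681 - 9984) - 16115 = 1697 - 16115 = -14418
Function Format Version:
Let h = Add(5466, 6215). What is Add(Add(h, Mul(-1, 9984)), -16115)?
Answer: -14418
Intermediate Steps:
h = 11681
Add(Add(h, Mul(-1, 9984)), -16115) = Add(Add(11681, Mul(-1, 9984)), -16115) = Add(Add(11681, -9984), -16115) = Add(1697, -16115) = -14418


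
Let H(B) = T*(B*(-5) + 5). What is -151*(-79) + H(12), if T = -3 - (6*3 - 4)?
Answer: 12864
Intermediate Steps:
T = -17 (T = -3 - (18 - 4) = -3 - 1*14 = -3 - 14 = -17)
H(B) = -85 + 85*B (H(B) = -17*(B*(-5) + 5) = -17*(-5*B + 5) = -17*(5 - 5*B) = -85 + 85*B)
-151*(-79) + H(12) = -151*(-79) + (-85 + 85*12) = 11929 + (-85 + 1020) = 11929 + 935 = 12864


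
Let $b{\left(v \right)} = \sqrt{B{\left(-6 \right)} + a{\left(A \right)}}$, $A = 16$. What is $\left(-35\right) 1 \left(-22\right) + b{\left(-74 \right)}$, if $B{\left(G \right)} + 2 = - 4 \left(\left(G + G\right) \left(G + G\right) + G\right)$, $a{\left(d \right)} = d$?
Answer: $770 + i \sqrt{538} \approx 770.0 + 23.195 i$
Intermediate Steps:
$B{\left(G \right)} = -2 - 16 G^{2} - 4 G$ ($B{\left(G \right)} = -2 - 4 \left(\left(G + G\right) \left(G + G\right) + G\right) = -2 - 4 \left(2 G 2 G + G\right) = -2 - 4 \left(4 G^{2} + G\right) = -2 - 4 \left(G + 4 G^{2}\right) = -2 - \left(4 G + 16 G^{2}\right) = -2 - 16 G^{2} - 4 G$)
$b{\left(v \right)} = i \sqrt{538}$ ($b{\left(v \right)} = \sqrt{\left(-2 - 16 \left(-6\right)^{2} - -24\right) + 16} = \sqrt{\left(-2 - 576 + 24\right) + 16} = \sqrt{-554 + 16} = \sqrt{-538} = i \sqrt{538}$)
$\left(-35\right) 1 \left(-22\right) + b{\left(-74 \right)} = \left(-35\right) 1 \left(-22\right) + i \sqrt{538} = \left(-35\right) \left(-22\right) + i \sqrt{538} = 770 + i \sqrt{538}$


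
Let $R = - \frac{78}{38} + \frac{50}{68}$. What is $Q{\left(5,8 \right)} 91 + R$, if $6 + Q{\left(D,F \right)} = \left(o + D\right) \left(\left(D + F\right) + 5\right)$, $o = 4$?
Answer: $\frac{9169765}{646} \approx 14195.0$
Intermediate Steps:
$Q{\left(D,F \right)} = -6 + \left(4 + D\right) \left(5 + D + F\right)$ ($Q{\left(D,F \right)} = -6 + \left(4 + D\right) \left(\left(D + F\right) + 5\right) = -6 + \left(4 + D\right) \left(5 + D + F\right)$)
$R = - \frac{851}{646}$ ($R = \left(-78\right) \frac{1}{38} + 50 \cdot \frac{1}{68} = - \frac{39}{19} + \frac{25}{34} = - \frac{851}{646} \approx -1.3173$)
$Q{\left(5,8 \right)} 91 + R = \left(14 + 5^{2} + 4 \cdot 8 + 9 \cdot 5 + 5 \cdot 8\right) 91 - \frac{851}{646} = \left(14 + 25 + 32 + 45 + 40\right) 91 - \frac{851}{646} = 156 \cdot 91 - \frac{851}{646} = 14196 - \frac{851}{646} = \frac{9169765}{646}$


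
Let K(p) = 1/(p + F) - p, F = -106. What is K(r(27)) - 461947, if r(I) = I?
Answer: -36495947/79 ≈ -4.6197e+5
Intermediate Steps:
K(p) = 1/(-106 + p) - p (K(p) = 1/(p - 106) - p = 1/(-106 + p) - p)
K(r(27)) - 461947 = (1 - 1*27² + 106*27)/(-106 + 27) - 461947 = (1 - 1*729 + 2862)/(-79) - 461947 = -(1 - 729 + 2862)/79 - 461947 = -1/79*2134 - 461947 = -2134/79 - 461947 = -36495947/79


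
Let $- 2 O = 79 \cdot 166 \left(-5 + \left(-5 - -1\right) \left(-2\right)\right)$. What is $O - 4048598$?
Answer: $-4068269$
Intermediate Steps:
$O = -19671$ ($O = - \frac{79 \cdot 166 \left(-5 + \left(-5 - -1\right) \left(-2\right)\right)}{2} = - \frac{13114 \left(-5 + \left(-5 + 1\right) \left(-2\right)\right)}{2} = - \frac{13114 \left(-5 - -8\right)}{2} = - \frac{13114 \left(-5 + 8\right)}{2} = - \frac{13114 \cdot 3}{2} = \left(- \frac{1}{2}\right) 39342 = -19671$)
$O - 4048598 = -19671 - 4048598 = -4068269$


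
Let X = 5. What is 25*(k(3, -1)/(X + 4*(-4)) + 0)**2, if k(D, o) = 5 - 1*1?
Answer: 400/121 ≈ 3.3058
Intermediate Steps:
k(D, o) = 4 (k(D, o) = 5 - 1 = 4)
25*(k(3, -1)/(X + 4*(-4)) + 0)**2 = 25*(4/(5 + 4*(-4)) + 0)**2 = 25*(4/(5 - 16) + 0)**2 = 25*(4/(-11) + 0)**2 = 25*(4*(-1/11) + 0)**2 = 25*(-4/11 + 0)**2 = 25*(-4/11)**2 = 25*(16/121) = 400/121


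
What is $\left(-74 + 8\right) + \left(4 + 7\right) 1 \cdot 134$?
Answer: $1408$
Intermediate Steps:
$\left(-74 + 8\right) + \left(4 + 7\right) 1 \cdot 134 = -66 + 11 \cdot 1 \cdot 134 = -66 + 11 \cdot 134 = -66 + 1474 = 1408$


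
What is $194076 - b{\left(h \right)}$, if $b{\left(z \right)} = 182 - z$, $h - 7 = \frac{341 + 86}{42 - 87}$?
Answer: $\frac{8725118}{45} \approx 1.9389 \cdot 10^{5}$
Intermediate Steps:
$h = - \frac{112}{45}$ ($h = 7 + \frac{341 + 86}{42 - 87} = 7 + \frac{427}{-45} = 7 + 427 \left(- \frac{1}{45}\right) = 7 - \frac{427}{45} = - \frac{112}{45} \approx -2.4889$)
$194076 - b{\left(h \right)} = 194076 - \left(182 - - \frac{112}{45}\right) = 194076 - \left(182 + \frac{112}{45}\right) = 194076 - \frac{8302}{45} = \frac{8725118}{45}$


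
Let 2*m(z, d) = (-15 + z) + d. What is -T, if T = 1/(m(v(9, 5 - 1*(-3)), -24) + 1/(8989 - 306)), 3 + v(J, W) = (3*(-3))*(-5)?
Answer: -17366/26051 ≈ -0.66662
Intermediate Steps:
v(J, W) = 42 (v(J, W) = -3 + (3*(-3))*(-5) = -3 - 9*(-5) = -3 + 45 = 42)
m(z, d) = -15/2 + d/2 + z/2 (m(z, d) = ((-15 + z) + d)/2 = (-15 + d + z)/2 = -15/2 + d/2 + z/2)
T = 17366/26051 (T = 1/((-15/2 + (1/2)*(-24) + (1/2)*42) + 1/(8989 - 306)) = 1/((-15/2 - 12 + 21) + 1/8683) = 1/(3/2 + 1/8683) = 1/(26051/17366) = 17366/26051 ≈ 0.66662)
-T = -1*17366/26051 = -17366/26051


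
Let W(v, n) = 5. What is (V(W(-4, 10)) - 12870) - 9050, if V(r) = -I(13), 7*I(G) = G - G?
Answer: -21920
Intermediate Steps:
I(G) = 0 (I(G) = (G - G)/7 = (1/7)*0 = 0)
V(r) = 0 (V(r) = -1*0 = 0)
(V(W(-4, 10)) - 12870) - 9050 = (0 - 12870) - 9050 = -12870 - 9050 = -21920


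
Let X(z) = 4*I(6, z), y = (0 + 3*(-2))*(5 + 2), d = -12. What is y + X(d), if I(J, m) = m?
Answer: -90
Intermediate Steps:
y = -42 (y = (0 - 6)*7 = -6*7 = -42)
X(z) = 4*z
y + X(d) = -42 + 4*(-12) = -42 - 48 = -90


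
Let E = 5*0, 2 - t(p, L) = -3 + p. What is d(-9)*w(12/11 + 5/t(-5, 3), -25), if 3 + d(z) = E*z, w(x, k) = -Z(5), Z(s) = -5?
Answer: -15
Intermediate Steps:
t(p, L) = 5 - p (t(p, L) = 2 - (-3 + p) = 2 + (3 - p) = 5 - p)
E = 0
w(x, k) = 5 (w(x, k) = -1*(-5) = 5)
d(z) = -3 (d(z) = -3 + 0*z = -3 + 0 = -3)
d(-9)*w(12/11 + 5/t(-5, 3), -25) = -3*5 = -15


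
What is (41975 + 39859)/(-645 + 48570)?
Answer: 27278/15975 ≈ 1.7075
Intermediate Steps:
(41975 + 39859)/(-645 + 48570) = 81834/47925 = 81834*(1/47925) = 27278/15975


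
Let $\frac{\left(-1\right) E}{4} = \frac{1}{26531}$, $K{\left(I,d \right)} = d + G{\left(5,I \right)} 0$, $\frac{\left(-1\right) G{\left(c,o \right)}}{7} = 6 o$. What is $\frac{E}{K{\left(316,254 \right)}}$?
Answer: $- \frac{2}{3369437} \approx -5.9357 \cdot 10^{-7}$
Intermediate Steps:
$G{\left(c,o \right)} = - 42 o$ ($G{\left(c,o \right)} = - 7 \cdot 6 o = - 42 o$)
$K{\left(I,d \right)} = d$ ($K{\left(I,d \right)} = d + - 42 I 0 = d + 0 = d$)
$E = - \frac{4}{26531} \approx -0.00015077$
$\frac{E}{K{\left(316,254 \right)}} = - \frac{4}{26531 \cdot 254} = \left(- \frac{4}{26531}\right) \frac{1}{254} = - \frac{2}{3369437}$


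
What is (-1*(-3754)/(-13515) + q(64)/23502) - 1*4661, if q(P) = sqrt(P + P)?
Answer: -62997169/13515 + 4*sqrt(2)/11751 ≈ -4661.3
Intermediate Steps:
q(P) = sqrt(2)*sqrt(P) (q(P) = sqrt(2*P) = sqrt(2)*sqrt(P))
(-1*(-3754)/(-13515) + q(64)/23502) - 1*4661 = (-1*(-3754)/(-13515) + (sqrt(2)*sqrt(64))/23502) - 1*4661 = (3754*(-1/13515) + (sqrt(2)*8)*(1/23502)) - 4661 = (-3754/13515 + (8*sqrt(2))*(1/23502)) - 4661 = (-3754/13515 + 4*sqrt(2)/11751) - 4661 = -62997169/13515 + 4*sqrt(2)/11751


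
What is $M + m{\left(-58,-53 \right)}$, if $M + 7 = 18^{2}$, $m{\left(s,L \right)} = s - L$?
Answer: $312$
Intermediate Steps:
$M = 317$ ($M = -7 + 18^{2} = -7 + 324 = 317$)
$M + m{\left(-58,-53 \right)} = 317 - 5 = 312$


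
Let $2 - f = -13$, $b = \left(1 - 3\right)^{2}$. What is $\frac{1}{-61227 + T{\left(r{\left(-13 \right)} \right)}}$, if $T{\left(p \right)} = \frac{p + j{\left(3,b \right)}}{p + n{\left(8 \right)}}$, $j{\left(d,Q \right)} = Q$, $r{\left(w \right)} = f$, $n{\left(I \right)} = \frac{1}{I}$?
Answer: $- \frac{121}{7408315} \approx -1.6333 \cdot 10^{-5}$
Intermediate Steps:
$b = 4$ ($b = \left(-2\right)^{2} = 4$)
$f = 15$ ($f = 2 - -13 = 2 + 13 = 15$)
$r{\left(w \right)} = 15$
$T{\left(p \right)} = \frac{4 + p}{\frac{1}{8} + p}$ ($T{\left(p \right)} = \frac{p + 4}{p + \frac{1}{8}} = \frac{4 + p}{p + \frac{1}{8}} = \frac{4 + p}{\frac{1}{8} + p}$)
$\frac{1}{-61227 + T{\left(r{\left(-13 \right)} \right)}} = \frac{1}{-61227 + \frac{8 \left(4 + 15\right)}{1 + 8 \cdot 15}} = \frac{1}{-61227 + 8 \frac{1}{1 + 120} \cdot 19} = \frac{1}{-61227 + 8 \cdot \frac{1}{121} \cdot 19} = \frac{1}{-61227 + \frac{152}{121}} = \frac{1}{- \frac{7408315}{121}} = - \frac{121}{7408315}$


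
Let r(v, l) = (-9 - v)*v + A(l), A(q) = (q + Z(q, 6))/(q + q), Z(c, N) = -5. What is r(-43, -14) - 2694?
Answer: -116349/28 ≈ -4155.3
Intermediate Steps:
A(q) = (-5 + q)/(2*q) (A(q) = (q - 5)/(q + q) = (-5 + q)/((2*q)) = (-5 + q)*(1/(2*q)) = (-5 + q)/(2*q))
r(v, l) = v*(-9 - v) + (-5 + l)/(2*l) (r(v, l) = (-9 - v)*v + (-5 + l)/(2*l) = v*(-9 - v) + (-5 + l)/(2*l))
r(-43, -14) - 2694 = (1/2)*(-5 - 14 - 2*(-14)*(-43)*(9 - 43))/(-14) - 2694 = (1/2)*(-1/14)*(-5 - 14 - 2*(-14)*(-43)*(-34)) - 2694 = (1/2)*(-1/14)*(-5 - 14 + 40936) - 2694 = (1/2)*(-1/14)*40917 - 2694 = -40917/28 - 2694 = -116349/28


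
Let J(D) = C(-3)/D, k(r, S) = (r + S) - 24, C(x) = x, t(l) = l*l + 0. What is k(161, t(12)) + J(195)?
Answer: 18264/65 ≈ 280.98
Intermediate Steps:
t(l) = l**2 (t(l) = l**2 + 0 = l**2)
k(r, S) = -24 + S + r (k(r, S) = (S + r) - 24 = -24 + S + r)
J(D) = -3/D
k(161, t(12)) + J(195) = (-24 + 12**2 + 161) - 3/195 = (-24 + 144 + 161) - 3*1/195 = 281 - 1/65 = 18264/65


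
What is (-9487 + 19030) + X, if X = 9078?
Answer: 18621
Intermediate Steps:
(-9487 + 19030) + X = (-9487 + 19030) + 9078 = 9543 + 9078 = 18621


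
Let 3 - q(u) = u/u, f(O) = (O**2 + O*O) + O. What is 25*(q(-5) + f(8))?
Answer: 3450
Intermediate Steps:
f(O) = O + 2*O**2 (f(O) = (O**2 + O**2) + O = 2*O**2 + O = O + 2*O**2)
q(u) = 2 (q(u) = 3 - u/u = 3 - 1*1 = 3 - 1 = 2)
25*(q(-5) + f(8)) = 25*(2 + 8*(1 + 2*8)) = 25*(2 + 8*(1 + 16)) = 25*(2 + 8*17) = 25*(2 + 136) = 25*138 = 3450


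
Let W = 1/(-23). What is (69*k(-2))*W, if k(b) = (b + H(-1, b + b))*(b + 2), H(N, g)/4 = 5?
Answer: 0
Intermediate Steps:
H(N, g) = 20 (H(N, g) = 4*5 = 20)
W = -1/23 ≈ -0.043478
k(b) = (2 + b)*(20 + b) (k(b) = (b + 20)*(b + 2) = (20 + b)*(2 + b) = (2 + b)*(20 + b))
(69*k(-2))*W = (69*(40 + (-2)² + 22*(-2)))*(-1/23) = (69*(40 + 4 - 44))*(-1/23) = (69*0)*(-1/23) = 0*(-1/23) = 0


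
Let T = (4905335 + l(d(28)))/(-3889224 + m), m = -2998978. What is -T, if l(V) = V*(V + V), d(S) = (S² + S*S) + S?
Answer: 9999767/6888202 ≈ 1.4517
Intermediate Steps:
d(S) = S + 2*S² (d(S) = (S² + S²) + S = 2*S² + S = S + 2*S²)
l(V) = 2*V² (l(V) = V*(2*V) = 2*V²)
T = -9999767/6888202 (T = (4905335 + 2*(28*(1 + 2*28))²)/(-3889224 - 2998978) = (4905335 + 2*(28*(1 + 56))²)/(-6888202) = (4905335 + 2*(28*57)²)*(-1/6888202) = (4905335 + 2*1596²)*(-1/6888202) = (4905335 + 2*2547216)*(-1/6888202) = (4905335 + 5094432)*(-1/6888202) = 9999767*(-1/6888202) = -9999767/6888202 ≈ -1.4517)
-T = -1*(-9999767/6888202) = 9999767/6888202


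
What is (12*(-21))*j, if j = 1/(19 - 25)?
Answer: 42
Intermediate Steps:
j = -1/6 (j = 1/(-6) = -1/6 ≈ -0.16667)
(12*(-21))*j = (12*(-21))*(-1/6) = -252*(-1/6) = 42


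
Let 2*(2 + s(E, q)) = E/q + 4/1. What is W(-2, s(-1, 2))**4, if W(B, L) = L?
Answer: 1/256 ≈ 0.0039063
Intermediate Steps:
s(E, q) = E/(2*q) (s(E, q) = -2 + (E/q + 4/1)/2 = -2 + (E/q + 4*1)/2 = -2 + (E/q + 4)/2 = -2 + (4 + E/q)/2 = -2 + (2 + E/(2*q)) = E/(2*q))
W(-2, s(-1, 2))**4 = ((1/2)*(-1)/2)**4 = ((1/2)*(-1)*(1/2))**4 = (-1/4)**4 = 1/256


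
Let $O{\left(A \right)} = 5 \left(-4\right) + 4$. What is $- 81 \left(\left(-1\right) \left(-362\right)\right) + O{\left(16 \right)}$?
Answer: $-29338$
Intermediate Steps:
$O{\left(A \right)} = -16$ ($O{\left(A \right)} = -20 + 4 = -16$)
$- 81 \left(\left(-1\right) \left(-362\right)\right) + O{\left(16 \right)} = - 81 \left(\left(-1\right) \left(-362\right)\right) - 16 = \left(-81\right) 362 - 16 = -29322 - 16 = -29338$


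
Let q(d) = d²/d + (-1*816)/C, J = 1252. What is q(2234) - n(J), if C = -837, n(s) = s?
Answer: 274250/279 ≈ 982.97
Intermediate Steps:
q(d) = 272/279 + d (q(d) = d²/d - 1*816/(-837) = d - 816*(-1/837) = d + 272/279 = 272/279 + d)
q(2234) - n(J) = (272/279 + 2234) - 1*1252 = 623558/279 - 1252 = 274250/279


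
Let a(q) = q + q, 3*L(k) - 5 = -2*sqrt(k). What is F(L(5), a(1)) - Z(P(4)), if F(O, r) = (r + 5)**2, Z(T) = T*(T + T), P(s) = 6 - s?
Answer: 41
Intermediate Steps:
L(k) = 5/3 - 2*sqrt(k)/3 (L(k) = 5/3 + (-2*sqrt(k))/3 = 5/3 - 2*sqrt(k)/3)
a(q) = 2*q
Z(T) = 2*T**2 (Z(T) = T*(2*T) = 2*T**2)
F(O, r) = (5 + r)**2
F(L(5), a(1)) - Z(P(4)) = (5 + 2*1)**2 - 2*(6 - 1*4)**2 = (5 + 2)**2 - 2*(6 - 4)**2 = 7**2 - 2*2**2 = 49 - 2*4 = 49 - 1*8 = 49 - 8 = 41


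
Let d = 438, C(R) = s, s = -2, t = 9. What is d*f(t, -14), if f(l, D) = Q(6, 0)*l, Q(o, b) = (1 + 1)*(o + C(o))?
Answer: 31536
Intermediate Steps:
C(R) = -2
Q(o, b) = -4 + 2*o (Q(o, b) = (1 + 1)*(o - 2) = 2*(-2 + o) = -4 + 2*o)
f(l, D) = 8*l (f(l, D) = (-4 + 2*6)*l = (-4 + 12)*l = 8*l)
d*f(t, -14) = 438*(8*9) = 438*72 = 31536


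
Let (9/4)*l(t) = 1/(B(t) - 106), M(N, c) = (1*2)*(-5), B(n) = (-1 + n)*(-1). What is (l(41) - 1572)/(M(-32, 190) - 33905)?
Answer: 1032806/22282155 ≈ 0.046351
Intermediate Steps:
B(n) = 1 - n
M(N, c) = -10 (M(N, c) = 2*(-5) = -10)
l(t) = 4/(9*(-105 - t)) (l(t) = 4/(9*((1 - t) - 106)) = 4/(9*(-105 - t)))
(l(41) - 1572)/(M(-32, 190) - 33905) = (-4/(945 + 9*41) - 1572)/(-10 - 33905) = (-4/(945 + 369) - 1572)/(-33915) = (-4/1314 - 1572)*(-1/33915) = (-4*1/1314 - 1572)*(-1/33915) = (-2/657 - 1572)*(-1/33915) = -1032806/657*(-1/33915) = 1032806/22282155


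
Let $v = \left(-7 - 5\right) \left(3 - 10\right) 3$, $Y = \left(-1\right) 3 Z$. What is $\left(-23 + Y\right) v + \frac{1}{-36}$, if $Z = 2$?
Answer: $- \frac{263089}{36} \approx -7308.0$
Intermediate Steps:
$Y = -6$ ($Y = \left(-1\right) 3 \cdot 2 = \left(-3\right) 2 = -6$)
$v = 252$ ($v = \left(-12\right) \left(-7\right) 3 = 84 \cdot 3 = 252$)
$\left(-23 + Y\right) v + \frac{1}{-36} = \left(-23 - 6\right) 252 + \frac{1}{-36} = \left(-29\right) 252 - \frac{1}{36} = -7308 - \frac{1}{36} = - \frac{263089}{36}$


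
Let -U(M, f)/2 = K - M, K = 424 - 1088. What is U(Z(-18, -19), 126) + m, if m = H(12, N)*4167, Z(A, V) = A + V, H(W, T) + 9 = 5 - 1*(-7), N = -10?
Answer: 13755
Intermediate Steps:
H(W, T) = 3 (H(W, T) = -9 + (5 - 1*(-7)) = -9 + (5 + 7) = -9 + 12 = 3)
K = -664
m = 12501 (m = 3*4167 = 12501)
U(M, f) = 1328 + 2*M (U(M, f) = -2*(-664 - M) = 1328 + 2*M)
U(Z(-18, -19), 126) + m = (1328 + 2*(-18 - 19)) + 12501 = (1328 + 2*(-37)) + 12501 = (1328 - 74) + 12501 = 1254 + 12501 = 13755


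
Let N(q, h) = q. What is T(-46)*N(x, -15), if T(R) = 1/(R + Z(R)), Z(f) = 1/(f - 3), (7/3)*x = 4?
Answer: -84/2255 ≈ -0.037251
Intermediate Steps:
x = 12/7 (x = (3/7)*4 = 12/7 ≈ 1.7143)
Z(f) = 1/(-3 + f)
T(R) = 1/(R + 1/(-3 + R))
T(-46)*N(x, -15) = ((-3 - 46)/(1 - 46*(-3 - 46)))*(12/7) = (-49/(1 - 46*(-49)))*(12/7) = (-49/(1 + 2254))*(12/7) = (-49/2255)*(12/7) = ((1/2255)*(-49))*(12/7) = -49/2255*12/7 = -84/2255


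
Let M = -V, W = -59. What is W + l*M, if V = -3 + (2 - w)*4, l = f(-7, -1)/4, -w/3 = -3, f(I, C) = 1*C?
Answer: -267/4 ≈ -66.750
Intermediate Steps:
f(I, C) = C
w = 9 (w = -3*(-3) = 9)
l = -¼ (l = -1/4 = -1*¼ = -¼ ≈ -0.25000)
V = -31 (V = -3 + (2 - 1*9)*4 = -3 + (2 - 9)*4 = -3 - 7*4 = -3 - 28 = -31)
M = 31 (M = -1*(-31) = 31)
W + l*M = -59 - ¼*31 = -59 - 31/4 = -267/4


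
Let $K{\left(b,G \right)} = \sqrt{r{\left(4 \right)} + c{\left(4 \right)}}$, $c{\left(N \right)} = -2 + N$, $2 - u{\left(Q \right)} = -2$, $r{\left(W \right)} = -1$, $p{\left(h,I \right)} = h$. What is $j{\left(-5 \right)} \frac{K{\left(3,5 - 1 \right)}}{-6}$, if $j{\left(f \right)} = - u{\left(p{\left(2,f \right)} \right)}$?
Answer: $\frac{2}{3} \approx 0.66667$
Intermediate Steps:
$u{\left(Q \right)} = 4$ ($u{\left(Q \right)} = 2 - -2 = 2 + 2 = 4$)
$K{\left(b,G \right)} = 1$ ($K{\left(b,G \right)} = \sqrt{-1 + \left(-2 + 4\right)} = \sqrt{-1 + 2} = \sqrt{1} = 1$)
$j{\left(f \right)} = -4$ ($j{\left(f \right)} = \left(-1\right) 4 = -4$)
$j{\left(-5 \right)} \frac{K{\left(3,5 - 1 \right)}}{-6} = - 4 \cdot 1 \frac{1}{-6} = - 4 \cdot 1 \left(- \frac{1}{6}\right) = \left(-4\right) \left(- \frac{1}{6}\right) = \frac{2}{3}$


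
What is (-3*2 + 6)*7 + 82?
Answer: 82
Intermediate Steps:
(-3*2 + 6)*7 + 82 = (-6 + 6)*7 + 82 = 0*7 + 82 = 0 + 82 = 82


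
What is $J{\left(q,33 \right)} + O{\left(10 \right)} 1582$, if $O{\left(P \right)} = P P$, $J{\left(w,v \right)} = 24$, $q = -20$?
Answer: $158224$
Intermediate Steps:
$O{\left(P \right)} = P^{2}$
$J{\left(q,33 \right)} + O{\left(10 \right)} 1582 = 24 + 10^{2} \cdot 1582 = 24 + 100 \cdot 1582 = 24 + 158200 = 158224$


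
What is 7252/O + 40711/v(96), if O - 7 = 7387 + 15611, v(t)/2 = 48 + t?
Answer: 938645131/6625440 ≈ 141.67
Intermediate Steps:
v(t) = 96 + 2*t (v(t) = 2*(48 + t) = 96 + 2*t)
O = 23005 (O = 7 + (7387 + 15611) = 7 + 22998 = 23005)
7252/O + 40711/v(96) = 7252/23005 + 40711/(96 + 2*96) = 7252*(1/23005) + 40711/(96 + 192) = 7252/23005 + 40711/288 = 938645131/6625440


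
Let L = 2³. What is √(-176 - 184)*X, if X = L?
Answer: 48*I*√10 ≈ 151.79*I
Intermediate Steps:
L = 8
X = 8
√(-176 - 184)*X = √(-176 - 184)*8 = √(-360)*8 = (6*I*√10)*8 = 48*I*√10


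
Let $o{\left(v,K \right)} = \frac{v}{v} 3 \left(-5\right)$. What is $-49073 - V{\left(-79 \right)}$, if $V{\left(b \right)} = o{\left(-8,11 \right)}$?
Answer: $-49058$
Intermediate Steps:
$o{\left(v,K \right)} = -15$ ($o{\left(v,K \right)} = 1 \cdot 3 \left(-5\right) = 3 \left(-5\right) = -15$)
$V{\left(b \right)} = -15$
$-49073 - V{\left(-79 \right)} = -49073 - -15 = -49073 + 15 = -49058$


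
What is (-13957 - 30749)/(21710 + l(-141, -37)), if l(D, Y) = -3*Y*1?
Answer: -44706/21821 ≈ -2.0488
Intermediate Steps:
l(D, Y) = -3*Y
(-13957 - 30749)/(21710 + l(-141, -37)) = (-13957 - 30749)/(21710 - 3*(-37)) = -44706/(21710 + 111) = -44706/21821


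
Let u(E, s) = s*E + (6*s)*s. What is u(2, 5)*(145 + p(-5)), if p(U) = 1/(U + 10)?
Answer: 23232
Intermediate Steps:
p(U) = 1/(10 + U)
u(E, s) = 6*s² + E*s (u(E, s) = E*s + 6*s² = 6*s² + E*s)
u(2, 5)*(145 + p(-5)) = (5*(2 + 6*5))*(145 + 1/(10 - 5)) = (5*(2 + 30))*(145 + 1/5) = (5*32)*(145 + ⅕) = 160*(726/5) = 23232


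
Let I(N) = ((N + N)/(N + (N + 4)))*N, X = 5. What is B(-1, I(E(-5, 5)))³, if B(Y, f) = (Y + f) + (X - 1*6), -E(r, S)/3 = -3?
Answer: 205379/1331 ≈ 154.30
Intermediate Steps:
E(r, S) = 9 (E(r, S) = -3*(-3) = 9)
I(N) = 2*N²/(4 + 2*N) (I(N) = ((2*N)/(N + (4 + N)))*N = ((2*N)/(4 + 2*N))*N = (2*N/(4 + 2*N))*N = 2*N²/(4 + 2*N))
B(Y, f) = -1 + Y + f (B(Y, f) = (Y + f) + (5 - 1*6) = (Y + f) + (5 - 6) = (Y + f) - 1 = -1 + Y + f)
B(-1, I(E(-5, 5)))³ = (-1 - 1 + 9²/(2 + 9))³ = (-1 - 1 + 81/11)³ = (59/11)³ = 205379/1331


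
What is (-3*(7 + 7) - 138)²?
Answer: 32400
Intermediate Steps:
(-3*(7 + 7) - 138)² = (-3*14 - 138)² = (-42 - 138)² = (-180)² = 32400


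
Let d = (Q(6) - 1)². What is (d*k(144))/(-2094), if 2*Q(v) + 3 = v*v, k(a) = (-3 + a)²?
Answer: -6368547/2792 ≈ -2281.0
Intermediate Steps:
Q(v) = -3/2 + v²/2 (Q(v) = -3/2 + (v*v)/2 = -3/2 + v²/2)
d = 961/4 (d = ((-3/2 + (½)*6²) - 1)² = ((-3/2 + (½)*36) - 1)² = ((-3/2 + 18) - 1)² = (33/2 - 1)² = (31/2)² = 961/4 ≈ 240.25)
(d*k(144))/(-2094) = (961*(-3 + 144)²/4)/(-2094) = ((961/4)*141²)*(-1/2094) = ((961/4)*19881)*(-1/2094) = (19105641/4)*(-1/2094) = -6368547/2792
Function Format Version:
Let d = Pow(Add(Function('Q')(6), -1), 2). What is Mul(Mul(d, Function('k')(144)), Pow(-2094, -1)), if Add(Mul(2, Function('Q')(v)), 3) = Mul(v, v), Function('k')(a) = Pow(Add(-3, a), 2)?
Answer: Rational(-6368547, 2792) ≈ -2281.0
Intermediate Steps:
Function('Q')(v) = Add(Rational(-3, 2), Mul(Rational(1, 2), Pow(v, 2))) (Function('Q')(v) = Add(Rational(-3, 2), Mul(Rational(1, 2), Mul(v, v))) = Add(Rational(-3, 2), Mul(Rational(1, 2), Pow(v, 2))))
d = Rational(961, 4) (d = Pow(Add(Add(Rational(-3, 2), Mul(Rational(1, 2), Pow(6, 2))), -1), 2) = Pow(Add(Add(Rational(-3, 2), Mul(Rational(1, 2), 36)), -1), 2) = Pow(Add(Add(Rational(-3, 2), 18), -1), 2) = Pow(Add(Rational(33, 2), -1), 2) = Pow(Rational(31, 2), 2) = Rational(961, 4) ≈ 240.25)
Mul(Mul(d, Function('k')(144)), Pow(-2094, -1)) = Mul(Mul(Rational(961, 4), Pow(Add(-3, 144), 2)), Pow(-2094, -1)) = Mul(Mul(Rational(961, 4), Pow(141, 2)), Rational(-1, 2094)) = Mul(Mul(Rational(961, 4), 19881), Rational(-1, 2094)) = Mul(Rational(19105641, 4), Rational(-1, 2094)) = Rational(-6368547, 2792)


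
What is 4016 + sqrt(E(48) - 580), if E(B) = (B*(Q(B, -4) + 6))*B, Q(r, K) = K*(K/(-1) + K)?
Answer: 4016 + 2*sqrt(3311) ≈ 4131.1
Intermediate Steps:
Q(r, K) = 0 (Q(r, K) = K*(K*(-1) + K) = K*(-K + K) = K*0 = 0)
E(B) = 6*B**2 (E(B) = (B*(0 + 6))*B = (B*6)*B = (6*B)*B = 6*B**2)
4016 + sqrt(E(48) - 580) = 4016 + sqrt(6*48**2 - 580) = 4016 + sqrt(6*2304 - 580) = 4016 + sqrt(13824 - 580) = 4016 + sqrt(13244) = 4016 + 2*sqrt(3311)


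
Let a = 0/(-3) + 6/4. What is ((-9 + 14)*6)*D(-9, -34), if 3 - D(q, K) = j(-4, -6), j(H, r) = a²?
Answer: 45/2 ≈ 22.500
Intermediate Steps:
a = 3/2 (a = 0*(-⅓) + 6*(¼) = 0 + 3/2 = 3/2 ≈ 1.5000)
j(H, r) = 9/4 (j(H, r) = (3/2)² = 9/4)
D(q, K) = ¾ (D(q, K) = 3 - 1*9/4 = 3 - 9/4 = ¾)
((-9 + 14)*6)*D(-9, -34) = ((-9 + 14)*6)*(¾) = (5*6)*(¾) = 30*(¾) = 45/2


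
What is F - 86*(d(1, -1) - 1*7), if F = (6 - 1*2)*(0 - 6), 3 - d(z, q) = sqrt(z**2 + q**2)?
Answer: 320 + 86*sqrt(2) ≈ 441.62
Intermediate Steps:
d(z, q) = 3 - sqrt(q**2 + z**2) (d(z, q) = 3 - sqrt(z**2 + q**2) = 3 - sqrt(q**2 + z**2))
F = -24 (F = (6 - 2)*(-6) = 4*(-6) = -24)
F - 86*(d(1, -1) - 1*7) = -24 - 86*((3 - sqrt((-1)**2 + 1**2)) - 1*7) = -24 - 86*((3 - sqrt(1 + 1)) - 7) = -24 - 86*((3 - sqrt(2)) - 7) = -24 - 86*(-4 - sqrt(2)) = -24 + (344 + 86*sqrt(2)) = 320 + 86*sqrt(2)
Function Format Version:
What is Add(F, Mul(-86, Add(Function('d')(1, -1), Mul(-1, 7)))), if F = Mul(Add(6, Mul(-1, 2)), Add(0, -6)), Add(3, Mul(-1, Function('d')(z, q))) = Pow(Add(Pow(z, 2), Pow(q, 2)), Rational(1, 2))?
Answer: Add(320, Mul(86, Pow(2, Rational(1, 2)))) ≈ 441.62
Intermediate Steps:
Function('d')(z, q) = Add(3, Mul(-1, Pow(Add(Pow(q, 2), Pow(z, 2)), Rational(1, 2)))) (Function('d')(z, q) = Add(3, Mul(-1, Pow(Add(Pow(z, 2), Pow(q, 2)), Rational(1, 2)))) = Add(3, Mul(-1, Pow(Add(Pow(q, 2), Pow(z, 2)), Rational(1, 2)))))
F = -24 (F = Mul(Add(6, -2), -6) = Mul(4, -6) = -24)
Add(F, Mul(-86, Add(Function('d')(1, -1), Mul(-1, 7)))) = Add(-24, Mul(-86, Add(Add(3, Mul(-1, Pow(Add(Pow(-1, 2), Pow(1, 2)), Rational(1, 2)))), Mul(-1, 7)))) = Add(-24, Mul(-86, Add(Add(3, Mul(-1, Pow(Add(1, 1), Rational(1, 2)))), -7))) = Add(-24, Mul(-86, Add(Add(3, Mul(-1, Pow(2, Rational(1, 2)))), -7))) = Add(-24, Mul(-86, Add(-4, Mul(-1, Pow(2, Rational(1, 2)))))) = Add(-24, Add(344, Mul(86, Pow(2, Rational(1, 2))))) = Add(320, Mul(86, Pow(2, Rational(1, 2))))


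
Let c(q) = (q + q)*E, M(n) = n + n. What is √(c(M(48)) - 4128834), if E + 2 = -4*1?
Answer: I*√4129986 ≈ 2032.2*I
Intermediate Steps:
E = -6 (E = -2 - 4*1 = -2 - 4 = -6)
M(n) = 2*n
c(q) = -12*q (c(q) = (q + q)*(-6) = (2*q)*(-6) = -12*q)
√(c(M(48)) - 4128834) = √(-24*48 - 4128834) = √(-12*96 - 4128834) = √(-1152 - 4128834) = √(-4129986) = I*√4129986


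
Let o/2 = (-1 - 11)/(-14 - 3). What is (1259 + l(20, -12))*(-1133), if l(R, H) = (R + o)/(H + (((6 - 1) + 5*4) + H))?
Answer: -24662011/17 ≈ -1.4507e+6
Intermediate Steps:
o = 24/17 (o = 2*((-1 - 11)/(-14 - 3)) = 2*(-12/(-17)) = 2*(-12*(-1/17)) = 2*(12/17) = 24/17 ≈ 1.4118)
l(R, H) = (24/17 + R)/(25 + 2*H) (l(R, H) = (R + 24/17)/(H + (((6 - 1) + 5*4) + H)) = (24/17 + R)/(H + ((5 + 20) + H)) = (24/17 + R)/(H + (25 + H)) = (24/17 + R)/(25 + 2*H))
(1259 + l(20, -12))*(-1133) = (1259 + (24 + 17*20)/(17*(25 + 2*(-12))))*(-1133) = (1259 + (24 + 340)/(17*(25 - 24)))*(-1133) = (1259 + (1/17)*364/1)*(-1133) = (1259 + (1/17)*1*364)*(-1133) = (1259 + 364/17)*(-1133) = (21767/17)*(-1133) = -24662011/17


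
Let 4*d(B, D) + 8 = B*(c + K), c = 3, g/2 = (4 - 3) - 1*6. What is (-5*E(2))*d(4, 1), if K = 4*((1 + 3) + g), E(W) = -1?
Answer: -115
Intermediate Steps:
g = -10 (g = 2*((4 - 3) - 1*6) = 2*(1 - 6) = 2*(-5) = -10)
K = -24 (K = 4*((1 + 3) - 10) = 4*(4 - 10) = 4*(-6) = -24)
d(B, D) = -2 - 21*B/4 (d(B, D) = -2 + (B*(3 - 24))/4 = -2 + (B*(-21))/4 = -2 + (-21*B)/4 = -2 - 21*B/4)
(-5*E(2))*d(4, 1) = (-5*(-1))*(-2 - 21/4*4) = 5*(-2 - 21) = 5*(-23) = -115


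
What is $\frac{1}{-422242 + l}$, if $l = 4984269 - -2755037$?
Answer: $\frac{1}{7317064} \approx 1.3667 \cdot 10^{-7}$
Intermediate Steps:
$l = 7739306$ ($l = 4984269 + 2755037 = 7739306$)
$\frac{1}{-422242 + l} = \frac{1}{-422242 + 7739306} = \frac{1}{7317064}$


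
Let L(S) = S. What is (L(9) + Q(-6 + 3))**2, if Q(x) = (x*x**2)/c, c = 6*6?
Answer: 1089/16 ≈ 68.063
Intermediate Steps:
c = 36
Q(x) = x**3/36 (Q(x) = (x*x**2)/36 = x**3*(1/36) = x**3/36)
(L(9) + Q(-6 + 3))**2 = (9 + (-6 + 3)**3/36)**2 = (9 + (1/36)*(-3)**3)**2 = (9 + (1/36)*(-27))**2 = (9 - 3/4)**2 = (33/4)**2 = 1089/16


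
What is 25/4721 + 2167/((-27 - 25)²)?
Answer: 10298007/12765584 ≈ 0.80670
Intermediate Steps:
25/4721 + 2167/((-27 - 25)²) = 25*(1/4721) + 2167/((-52)²) = 25/4721 + 2167/2704 = 10298007/12765584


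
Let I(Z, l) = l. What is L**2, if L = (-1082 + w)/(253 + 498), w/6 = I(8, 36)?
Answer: 749956/564001 ≈ 1.3297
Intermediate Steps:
w = 216 (w = 6*36 = 216)
L = -866/751 (L = (-1082 + 216)/(253 + 498) = -866/751 ≈ -1.1531)
L**2 = (-866/751)**2 = 749956/564001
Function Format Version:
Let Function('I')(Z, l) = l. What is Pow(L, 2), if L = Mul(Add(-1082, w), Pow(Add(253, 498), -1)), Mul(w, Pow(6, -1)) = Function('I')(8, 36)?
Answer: Rational(749956, 564001) ≈ 1.3297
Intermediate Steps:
w = 216 (w = Mul(6, 36) = 216)
L = Rational(-866, 751) (L = Mul(Add(-1082, 216), Pow(Add(253, 498), -1)) = Mul(-866, Pow(751, -1)) = Mul(-866, Rational(1, 751)) = Rational(-866, 751) ≈ -1.1531)
Pow(L, 2) = Pow(Rational(-866, 751), 2) = Rational(749956, 564001)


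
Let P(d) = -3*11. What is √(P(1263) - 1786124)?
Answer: I*√1786157 ≈ 1336.5*I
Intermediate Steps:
P(d) = -33
√(P(1263) - 1786124) = √(-33 - 1786124) = √(-1786157) = I*√1786157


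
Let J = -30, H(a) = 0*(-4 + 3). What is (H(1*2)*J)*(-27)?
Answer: 0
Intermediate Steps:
H(a) = 0 (H(a) = 0*(-1) = 0)
(H(1*2)*J)*(-27) = (0*(-30))*(-27) = 0*(-27) = 0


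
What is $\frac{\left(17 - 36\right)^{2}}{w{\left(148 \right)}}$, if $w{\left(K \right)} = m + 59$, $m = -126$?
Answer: $- \frac{361}{67} \approx -5.3881$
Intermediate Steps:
$w{\left(K \right)} = -67$ ($w{\left(K \right)} = -126 + 59 = -67$)
$\frac{\left(17 - 36\right)^{2}}{w{\left(148 \right)}} = \frac{\left(17 - 36\right)^{2}}{-67} = \left(-19\right)^{2} \left(- \frac{1}{67}\right) = 361 \left(- \frac{1}{67}\right) = - \frac{361}{67}$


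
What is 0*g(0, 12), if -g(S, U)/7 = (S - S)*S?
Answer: 0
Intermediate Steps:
g(S, U) = 0 (g(S, U) = -7*(S - S)*S = -0*S = -7*0 = 0)
0*g(0, 12) = 0*0 = 0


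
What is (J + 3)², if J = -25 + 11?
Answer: 121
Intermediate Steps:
J = -14
(J + 3)² = (-14 + 3)² = (-11)² = 121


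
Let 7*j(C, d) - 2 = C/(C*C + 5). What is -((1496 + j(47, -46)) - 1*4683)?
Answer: 49387651/15498 ≈ 3186.7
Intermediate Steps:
j(C, d) = 2/7 + C/(7*(5 + C²)) (j(C, d) = 2/7 + (C/(C*C + 5))/7 = 2/7 + (C/(C² + 5))/7 = 2/7 + (C/(5 + C²))/7 = 2/7 + C/(7*(5 + C²)))
-((1496 + j(47, -46)) - 1*4683) = -((1496 + (10 + 47 + 2*47²)/(7*(5 + 47²))) - 1*4683) = -((1496 + (10 + 47 + 2*2209)/(7*(5 + 2209))) - 4683) = -((1496 + (⅐)*(10 + 47 + 4418)/2214) - 4683) = -((1496 + (⅐)*(1/2214)*4475) - 4683) = -((1496 + 4475/15498) - 4683) = -(23189483/15498 - 4683) = -1*(-49387651/15498) = 49387651/15498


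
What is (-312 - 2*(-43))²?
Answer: 51076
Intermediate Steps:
(-312 - 2*(-43))² = (-312 + 86)² = (-226)² = 51076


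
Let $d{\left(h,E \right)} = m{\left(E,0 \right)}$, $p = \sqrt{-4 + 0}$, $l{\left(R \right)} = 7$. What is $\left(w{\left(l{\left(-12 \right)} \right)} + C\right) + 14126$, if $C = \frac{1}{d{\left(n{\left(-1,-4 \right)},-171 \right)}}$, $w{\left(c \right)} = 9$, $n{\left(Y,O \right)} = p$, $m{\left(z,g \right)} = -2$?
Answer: $\frac{28269}{2} \approx 14135.0$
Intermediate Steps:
$p = 2 i$ ($p = \sqrt{-4} = 2 i \approx 2.0 i$)
$n{\left(Y,O \right)} = 2 i$
$d{\left(h,E \right)} = -2$
$C = - \frac{1}{2}$ ($C = \frac{1}{-2} = - \frac{1}{2} \approx -0.5$)
$\left(w{\left(l{\left(-12 \right)} \right)} + C\right) + 14126 = \left(9 - \frac{1}{2}\right) + 14126 = \frac{17}{2} + 14126 = \frac{28269}{2}$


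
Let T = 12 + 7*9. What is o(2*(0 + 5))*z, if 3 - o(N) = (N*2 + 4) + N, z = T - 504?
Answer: 13299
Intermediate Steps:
T = 75 (T = 12 + 63 = 75)
z = -429 (z = 75 - 504 = -429)
o(N) = -1 - 3*N (o(N) = 3 - ((N*2 + 4) + N) = 3 - ((2*N + 4) + N) = 3 - ((4 + 2*N) + N) = 3 - (4 + 3*N) = 3 + (-4 - 3*N) = -1 - 3*N)
o(2*(0 + 5))*z = (-1 - 6*(0 + 5))*(-429) = (-1 - 6*5)*(-429) = (-1 - 3*10)*(-429) = (-1 - 30)*(-429) = -31*(-429) = 13299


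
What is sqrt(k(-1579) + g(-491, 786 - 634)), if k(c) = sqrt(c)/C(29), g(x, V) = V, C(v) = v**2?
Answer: sqrt(127832 + I*sqrt(1579))/29 ≈ 12.329 + 0.0019162*I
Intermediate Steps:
k(c) = sqrt(c)/841 (k(c) = sqrt(c)/(29**2) = sqrt(c)/841)
sqrt(k(-1579) + g(-491, 786 - 634)) = sqrt(sqrt(-1579)/841 + (786 - 634)) = sqrt((I*sqrt(1579))/841 + 152) = sqrt(I*sqrt(1579)/841 + 152) = sqrt(152 + I*sqrt(1579)/841)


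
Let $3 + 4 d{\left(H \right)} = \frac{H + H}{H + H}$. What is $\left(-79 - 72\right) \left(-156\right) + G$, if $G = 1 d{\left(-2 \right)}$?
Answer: $\frac{47111}{2} \approx 23556.0$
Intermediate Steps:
$d{\left(H \right)} = - \frac{1}{2}$ ($d{\left(H \right)} = - \frac{3}{4} + \frac{\left(H + H\right) \frac{1}{H + H}}{4} = - \frac{3}{4} + \frac{2 H \frac{1}{2 H}}{4} = - \frac{3}{4} + \frac{1}{4} \cdot 1 = - \frac{3}{4} + \frac{1}{4} = - \frac{1}{2}$)
$G = - \frac{1}{2}$ ($G = 1 \left(- \frac{1}{2}\right) = - \frac{1}{2} \approx -0.5$)
$\left(-79 - 72\right) \left(-156\right) + G = \left(-79 - 72\right) \left(-156\right) - \frac{1}{2} = \left(-151\right) \left(-156\right) - \frac{1}{2} = 23556 - \frac{1}{2} = \frac{47111}{2}$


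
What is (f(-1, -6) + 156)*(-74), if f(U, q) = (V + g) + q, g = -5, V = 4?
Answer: -11026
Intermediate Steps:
f(U, q) = -1 + q (f(U, q) = (4 - 5) + q = -1 + q)
(f(-1, -6) + 156)*(-74) = ((-1 - 6) + 156)*(-74) = (-7 + 156)*(-74) = 149*(-74) = -11026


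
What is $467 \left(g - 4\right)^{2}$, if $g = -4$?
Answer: $29888$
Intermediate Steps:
$467 \left(g - 4\right)^{2} = 467 \left(-4 - 4\right)^{2} = 467 \left(-8\right)^{2} = 467 \cdot 64 = 29888$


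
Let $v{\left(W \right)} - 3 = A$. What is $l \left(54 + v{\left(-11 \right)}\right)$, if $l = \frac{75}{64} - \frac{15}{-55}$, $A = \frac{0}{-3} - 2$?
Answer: $\frac{5085}{64} \approx 79.453$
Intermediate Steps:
$A = -2$ ($A = 0 \left(- \frac{1}{3}\right) - 2 = 0 - 2 = -2$)
$v{\left(W \right)} = 1$ ($v{\left(W \right)} = 3 - 2 = 1$)
$l = \frac{1017}{704}$ ($l = 75 \cdot \frac{1}{64} - - \frac{3}{11} = \frac{75}{64} + \frac{3}{11} = \frac{1017}{704} \approx 1.4446$)
$l \left(54 + v{\left(-11 \right)}\right) = \frac{1017 \left(54 + 1\right)}{704} = \frac{1017}{704} \cdot 55 = \frac{5085}{64}$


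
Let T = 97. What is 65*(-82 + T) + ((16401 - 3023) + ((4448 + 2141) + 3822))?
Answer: 24764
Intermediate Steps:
65*(-82 + T) + ((16401 - 3023) + ((4448 + 2141) + 3822)) = 65*(-82 + 97) + ((16401 - 3023) + ((4448 + 2141) + 3822)) = 65*15 + (13378 + (6589 + 3822)) = 975 + (13378 + 10411) = 975 + 23789 = 24764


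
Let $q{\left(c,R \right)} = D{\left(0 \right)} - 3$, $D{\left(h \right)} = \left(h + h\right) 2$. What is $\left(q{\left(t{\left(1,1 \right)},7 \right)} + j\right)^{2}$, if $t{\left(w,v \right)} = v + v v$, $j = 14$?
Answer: $121$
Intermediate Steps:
$t{\left(w,v \right)} = v + v^{2}$
$D{\left(h \right)} = 4 h$ ($D{\left(h \right)} = 2 h 2 = 4 h$)
$q{\left(c,R \right)} = -3$ ($q{\left(c,R \right)} = 4 \cdot 0 - 3 = 0 - 3 = -3$)
$\left(q{\left(t{\left(1,1 \right)},7 \right)} + j\right)^{2} = \left(-3 + 14\right)^{2} = 11^{2} = 121$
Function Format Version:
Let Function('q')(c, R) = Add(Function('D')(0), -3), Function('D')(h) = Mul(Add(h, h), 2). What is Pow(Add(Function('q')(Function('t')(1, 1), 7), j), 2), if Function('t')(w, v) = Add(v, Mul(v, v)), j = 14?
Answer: 121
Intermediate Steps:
Function('t')(w, v) = Add(v, Pow(v, 2))
Function('D')(h) = Mul(4, h) (Function('D')(h) = Mul(Mul(2, h), 2) = Mul(4, h))
Function('q')(c, R) = -3 (Function('q')(c, R) = Add(Mul(4, 0), -3) = Add(0, -3) = -3)
Pow(Add(Function('q')(Function('t')(1, 1), 7), j), 2) = Pow(Add(-3, 14), 2) = Pow(11, 2) = 121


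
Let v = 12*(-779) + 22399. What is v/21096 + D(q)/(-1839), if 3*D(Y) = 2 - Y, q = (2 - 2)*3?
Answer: 7995575/12931848 ≈ 0.61829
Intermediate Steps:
q = 0 (q = 0*3 = 0)
D(Y) = 2/3 - Y/3 (D(Y) = (2 - Y)/3 = 2/3 - Y/3)
v = 13051 (v = -9348 + 22399 = 13051)
v/21096 + D(q)/(-1839) = 13051/21096 + (2/3 - 1/3*0)/(-1839) = 13051*(1/21096) + (2/3 + 0)*(-1/1839) = 13051/21096 + (2/3)*(-1/1839) = 13051/21096 - 2/5517 = 7995575/12931848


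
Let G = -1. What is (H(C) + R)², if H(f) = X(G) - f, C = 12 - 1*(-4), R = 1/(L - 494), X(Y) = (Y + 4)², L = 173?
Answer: 5053504/103041 ≈ 49.044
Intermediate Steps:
X(Y) = (4 + Y)²
R = -1/321 (R = 1/(173 - 494) = 1/(-321) = -1/321 ≈ -0.0031153)
C = 16 (C = 12 + 4 = 16)
H(f) = 9 - f (H(f) = (4 - 1)² - f = 3² - f = 9 - f)
(H(C) + R)² = ((9 - 1*16) - 1/321)² = ((9 - 16) - 1/321)² = (-7 - 1/321)² = (-2248/321)² = 5053504/103041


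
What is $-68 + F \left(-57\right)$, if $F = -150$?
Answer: $8482$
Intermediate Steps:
$-68 + F \left(-57\right) = -68 - -8550 = -68 + 8550 = 8482$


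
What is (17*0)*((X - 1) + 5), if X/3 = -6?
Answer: 0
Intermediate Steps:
X = -18 (X = 3*(-6) = -18)
(17*0)*((X - 1) + 5) = (17*0)*((-18 - 1) + 5) = 0*(-19 + 5) = 0*(-14) = 0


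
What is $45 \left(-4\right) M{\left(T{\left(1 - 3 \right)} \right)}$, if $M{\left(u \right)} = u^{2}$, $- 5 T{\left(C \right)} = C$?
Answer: $- \frac{144}{5} \approx -28.8$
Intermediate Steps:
$T{\left(C \right)} = - \frac{C}{5}$
$45 \left(-4\right) M{\left(T{\left(1 - 3 \right)} \right)} = 45 \left(-4\right) \left(- \frac{1 - 3}{5}\right)^{2} = - 180 \left(\left(- \frac{1}{5}\right) \left(-2\right)\right)^{2} = - 180 \left(\frac{2}{5}\right)^{2} = \left(-180\right) \frac{4}{25} = - \frac{144}{5}$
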